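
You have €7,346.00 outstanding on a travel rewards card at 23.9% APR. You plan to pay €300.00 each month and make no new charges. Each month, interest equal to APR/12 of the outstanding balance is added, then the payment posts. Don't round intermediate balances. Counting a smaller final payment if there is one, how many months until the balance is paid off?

34 months

Monthly rate r = 23.9%/12 = 1.99167% = 0.0199167.
Recurrence: B ← B·(1+r) − €300.00.
Month 1: interest €146.31; balance after payment €7,192.31.
Month 2: interest €143.25; balance after payment €7,035.55.
Closed form: n = −ln(1 − rB₀/P)/ln(1+r) = −ln(0.51231)/ln(1.01992) ≈ 33.915, so the balance reaches zero during payment 34.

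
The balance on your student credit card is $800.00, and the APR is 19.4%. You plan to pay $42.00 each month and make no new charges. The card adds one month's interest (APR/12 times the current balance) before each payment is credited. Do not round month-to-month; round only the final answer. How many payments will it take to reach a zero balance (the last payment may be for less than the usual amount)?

23 months

Monthly rate r = 19.4%/12 = 1.61667% = 0.0161667.
Recurrence: B ← B·(1+r) − $42.00.
Month 1: interest $12.93; balance after payment $770.93.
Month 2: interest $12.46; balance after payment $741.40.
Closed form: n = −ln(1 − rB₀/P)/ln(1+r) = −ln(0.69206)/ln(1.01617) ≈ 22.951, so the balance reaches zero during payment 23.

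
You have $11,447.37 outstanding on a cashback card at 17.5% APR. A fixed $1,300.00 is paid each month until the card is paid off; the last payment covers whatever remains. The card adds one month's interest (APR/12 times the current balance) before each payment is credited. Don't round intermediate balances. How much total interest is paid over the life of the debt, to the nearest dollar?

$896

Monthly rate r = 17.5%/12 = 1.45833% = 0.0145833.
Payoff takes n = ⌈−ln(1 − rB₀/P)/ln(1+r)⌉ = ⌈9.493⌉ = 10 payments; the last is $643.54.
Total paid = 9·$1,300.00 + $643.54 = $12,343.54.
Total interest = total paid − principal = $12,343.54 − $11,447.37 = $896.17.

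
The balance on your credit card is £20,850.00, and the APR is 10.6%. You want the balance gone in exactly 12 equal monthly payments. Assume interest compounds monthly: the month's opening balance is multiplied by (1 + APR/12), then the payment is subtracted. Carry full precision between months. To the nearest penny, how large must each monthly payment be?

Monthly rate r = 10.6%/12 = 0.883333% = 0.00883333.
Level-payment amortization: P = B₀·r / (1 − (1+r)^(−n)) = 20850.00·0.00883333 / (1 − 1.00883^(−12)).
Denominator 1 − (1+r)^(−12) = 0.100156637.
P = 184.175 / 0.100156637 ≈ 1838.87.

£1,838.87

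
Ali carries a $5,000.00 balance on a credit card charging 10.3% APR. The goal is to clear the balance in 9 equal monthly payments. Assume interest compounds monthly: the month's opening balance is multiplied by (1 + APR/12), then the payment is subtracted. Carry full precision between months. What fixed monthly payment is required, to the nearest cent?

$579.67

Monthly rate r = 10.3%/12 = 0.858333% = 0.00858333.
Level-payment amortization: P = B₀·r / (1 − (1+r)^(−n)) = 5000.00·0.00858333 / (1 − 1.00858^(−9)).
Denominator 1 − (1+r)^(−9) = 0.0740363998.
P = 42.9167 / 0.0740363998 ≈ 579.67.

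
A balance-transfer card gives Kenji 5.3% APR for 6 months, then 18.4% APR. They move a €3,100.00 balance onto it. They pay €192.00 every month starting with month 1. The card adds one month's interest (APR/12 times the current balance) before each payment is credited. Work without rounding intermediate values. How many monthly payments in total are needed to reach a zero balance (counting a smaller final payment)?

18 months

Promo months 1–6 at r₀ = 5.3%/12 = 0.00441667; months 7+ at r₁ = 18.4%/12 = 0.0153333.
After month 6: iterate B ← B·(1+r₀) − €192.00 for 6 months → €2,018.27.
Then at r₁ with €192.00/mo: n₂ = −ln(1 − r₁·B/P)/ln(1+r₁) ≈ 11.55 → 12 more payments.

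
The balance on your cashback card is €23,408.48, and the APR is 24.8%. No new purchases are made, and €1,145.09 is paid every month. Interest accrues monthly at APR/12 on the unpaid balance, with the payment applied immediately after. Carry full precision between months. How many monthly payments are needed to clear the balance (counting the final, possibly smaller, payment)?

Monthly rate r = 24.8%/12 = 2.06667% = 0.0206667.
Recurrence: B ← B·(1+r) − €1,145.09.
Month 1: interest €483.78; balance after payment €22,747.17.
Month 2: interest €470.11; balance after payment €22,072.18.
Closed form: n = −ln(1 − rB₀/P)/ln(1+r) = −ln(0.57752)/ln(1.02067) ≈ 26.839, so the balance reaches zero during payment 27.

27 months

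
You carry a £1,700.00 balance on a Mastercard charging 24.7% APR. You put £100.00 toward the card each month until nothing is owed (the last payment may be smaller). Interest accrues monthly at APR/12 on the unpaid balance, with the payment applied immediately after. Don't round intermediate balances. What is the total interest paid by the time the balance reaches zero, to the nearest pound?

£414

Monthly rate r = 24.7%/12 = 2.05833% = 0.0205833.
Payoff takes n = ⌈−ln(1 − rB₀/P)/ln(1+r)⌉ = ⌈21.137⌉ = 22 payments; the last is £13.83.
Total paid = 21·£100.00 + £13.83 = £2,113.83.
Total interest = total paid − principal = £2,113.83 − £1,700.00 = £413.83.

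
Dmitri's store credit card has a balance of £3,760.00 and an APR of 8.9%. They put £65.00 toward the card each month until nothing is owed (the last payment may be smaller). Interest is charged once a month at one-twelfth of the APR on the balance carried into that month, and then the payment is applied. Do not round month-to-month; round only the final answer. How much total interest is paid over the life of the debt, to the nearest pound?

£1,170

Monthly rate r = 8.9%/12 = 0.741667% = 0.00741667.
Payoff takes n = ⌈−ln(1 − rB₀/P)/ln(1+r)⌉ = ⌈75.841⌉ = 76 payments; the last is £54.69.
Total paid = 75·£65.00 + £54.69 = £4,929.69.
Total interest = total paid − principal = £4,929.69 − £3,760.00 = £1,169.69.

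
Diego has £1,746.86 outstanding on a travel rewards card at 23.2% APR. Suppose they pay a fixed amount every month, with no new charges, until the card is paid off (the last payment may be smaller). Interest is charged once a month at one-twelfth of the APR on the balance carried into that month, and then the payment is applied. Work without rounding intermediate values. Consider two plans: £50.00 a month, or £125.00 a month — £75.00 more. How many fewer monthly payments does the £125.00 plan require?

42 fewer payments

Monthly rate r = 23.2%/12 = 1.93333% = 0.0193333.
At £50.00/mo: n = ⌈−ln(1 − rB₀/P)/ln(1+r)⌉ = 59 payments (last £38.45); total interest = total paid − £1,746.86 = £1,191.59.
At £125.00/mo: 17 payments (last £56.29); total interest £309.43.
Payments saved = 59 − 17 = 42.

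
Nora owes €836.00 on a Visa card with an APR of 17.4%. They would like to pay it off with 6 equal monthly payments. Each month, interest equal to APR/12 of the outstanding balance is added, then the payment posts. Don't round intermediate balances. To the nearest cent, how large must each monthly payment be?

€146.49

Monthly rate r = 17.4%/12 = 1.45% = 0.0145.
Level-payment amortization: P = B₀·r / (1 − (1+r)^(−n)) = 836.00·0.0145 / (1 − 1.0145^(−6)).
Denominator 1 − (1+r)^(−6) = 0.0827500605.
P = 12.122 / 0.0827500605 ≈ 146.49.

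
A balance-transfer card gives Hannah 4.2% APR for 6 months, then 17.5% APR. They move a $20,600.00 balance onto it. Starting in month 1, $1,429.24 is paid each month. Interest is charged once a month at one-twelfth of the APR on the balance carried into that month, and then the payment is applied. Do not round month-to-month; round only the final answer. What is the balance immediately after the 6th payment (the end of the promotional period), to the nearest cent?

$12,385.58

Promo months 1–6 at r₀ = 4.2%/12 = 0.0035; months 7+ at r₁ = 17.5%/12 = 0.0145833.
After month 6: iterate B ← B·(1+r₀) − $1,429.24 for 6 months → $12,385.58.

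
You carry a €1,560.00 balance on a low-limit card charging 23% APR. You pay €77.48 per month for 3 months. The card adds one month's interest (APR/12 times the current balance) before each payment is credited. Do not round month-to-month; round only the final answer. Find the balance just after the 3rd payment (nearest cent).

Monthly rate r = 23%/12 = 1.91667% = 0.0191667.
Each month: B ← B·(1+r) − €77.48.
Month 1: interest €29.90; balance after payment €1,512.42.
Month 2: interest €28.99; balance after payment €1,463.93.
Month 3: interest €28.06; balance after payment €1,414.51.

€1,414.51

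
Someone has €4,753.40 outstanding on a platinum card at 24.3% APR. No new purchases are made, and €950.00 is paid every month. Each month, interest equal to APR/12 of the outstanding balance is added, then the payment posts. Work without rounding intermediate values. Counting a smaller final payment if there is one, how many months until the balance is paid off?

6 months

Monthly rate r = 24.3%/12 = 2.025% = 0.02025.
Recurrence: B ← B·(1+r) − €950.00.
Month 1: interest €96.26; balance after payment €3,899.66.
Month 2: interest €78.97; balance after payment €3,028.62.
Month 3: interest €61.33; balance after payment €2,139.95.
Month 4: interest €43.33; balance after payment €1,233.29.
Month 5: interest €24.97; balance after payment €308.26.
Month 6: interest €6.24; balance after payment €0.00.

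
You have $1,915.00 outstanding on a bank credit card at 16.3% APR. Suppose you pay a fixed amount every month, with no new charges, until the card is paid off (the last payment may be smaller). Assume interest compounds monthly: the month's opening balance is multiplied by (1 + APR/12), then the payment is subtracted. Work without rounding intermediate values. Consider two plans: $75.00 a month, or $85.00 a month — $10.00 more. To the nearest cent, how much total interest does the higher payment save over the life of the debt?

$66.16

Monthly rate r = 16.3%/12 = 1.35833% = 0.0135833.
At $75.00/mo: n = ⌈−ln(1 − rB₀/P)/ln(1+r)⌉ = 32 payments (last $42.73); total interest = total paid − $1,915.00 = $452.73.
At $85.00/mo: 28 payments (last $6.57); total interest $386.57.
Interest saved = $452.73 − $386.57 = $66.16.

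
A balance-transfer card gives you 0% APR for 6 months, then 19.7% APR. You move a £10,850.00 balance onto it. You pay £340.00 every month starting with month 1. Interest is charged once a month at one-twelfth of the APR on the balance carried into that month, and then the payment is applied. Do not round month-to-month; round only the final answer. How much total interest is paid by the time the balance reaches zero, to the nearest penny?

Promo months 1–6 at r₀ = 0%/12 = 0; months 7+ at r₁ = 19.7%/12 = 0.0164167.
After month 6 (no interest yet): B = £10,850.00 − 6·£340.00 = £8,810.00.
Then at r₁ with £340.00/mo: n₂ = −ln(1 − r₁·B/P)/ln(1+r₁) ≈ 34.03 → 35 more payments.
Total paid = 40·£340.00 + £8.84 = £13,608.84; interest = £13,608.84 − £10,850.00 = £2,758.84.

£2,758.84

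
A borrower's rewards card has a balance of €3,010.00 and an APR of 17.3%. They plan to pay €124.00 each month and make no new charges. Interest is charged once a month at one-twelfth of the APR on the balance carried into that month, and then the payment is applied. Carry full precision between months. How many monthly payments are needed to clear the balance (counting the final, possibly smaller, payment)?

31 months

Monthly rate r = 17.3%/12 = 1.44167% = 0.0144167.
Recurrence: B ← B·(1+r) − €124.00.
Month 1: interest €43.39; balance after payment €2,929.39.
Month 2: interest €42.23; balance after payment €2,847.63.
Closed form: n = −ln(1 − rB₀/P)/ln(1+r) = −ln(0.65005)/ln(1.01442) ≈ 30.091, so the balance reaches zero during payment 31.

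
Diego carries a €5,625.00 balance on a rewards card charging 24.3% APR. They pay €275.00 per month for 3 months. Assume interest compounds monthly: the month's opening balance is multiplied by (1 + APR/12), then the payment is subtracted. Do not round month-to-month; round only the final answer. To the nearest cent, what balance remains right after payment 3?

€5,131.87

Monthly rate r = 24.3%/12 = 2.025% = 0.02025.
Each month: B ← B·(1+r) − €275.00.
Month 1: interest €113.91; balance after payment €5,463.91.
Month 2: interest €110.64; balance after payment €5,299.55.
Month 3: interest €107.32; balance after payment €5,131.87.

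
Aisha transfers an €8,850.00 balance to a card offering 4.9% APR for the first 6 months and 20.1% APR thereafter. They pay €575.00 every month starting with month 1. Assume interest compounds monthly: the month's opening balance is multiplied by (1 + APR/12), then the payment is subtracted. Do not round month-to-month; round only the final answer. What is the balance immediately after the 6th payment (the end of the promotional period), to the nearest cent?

€5,583.64

Promo months 1–6 at r₀ = 4.9%/12 = 0.00408333; months 7+ at r₁ = 20.1%/12 = 0.01675.
After month 6: iterate B ← B·(1+r₀) − €575.00 for 6 months → €5,583.64.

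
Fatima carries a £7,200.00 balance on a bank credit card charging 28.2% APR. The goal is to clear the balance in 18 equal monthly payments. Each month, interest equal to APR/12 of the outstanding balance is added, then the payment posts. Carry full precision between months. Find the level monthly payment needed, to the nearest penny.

Monthly rate r = 28.2%/12 = 2.35% = 0.0235.
Level-payment amortization: P = B₀·r / (1 − (1+r)^(−n)) = 7200.00·0.0235 / (1 − 1.0235^(−18)).
Denominator 1 − (1+r)^(−18) = 0.341707732.
P = 169.2 / 0.341707732 ≈ 495.16.

£495.16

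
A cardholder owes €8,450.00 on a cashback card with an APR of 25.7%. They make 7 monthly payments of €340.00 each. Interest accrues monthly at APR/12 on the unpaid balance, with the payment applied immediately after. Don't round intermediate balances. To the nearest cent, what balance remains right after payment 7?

Monthly rate r = 25.7%/12 = 2.14167% = 0.0214167.
Each month: B ← B·(1+r) − €340.00.
Month 1: interest €180.97; balance after payment €8,290.97.
Month 2: interest €177.56; balance after payment €8,128.54.
Month 3: interest €174.09; balance after payment €7,962.62.
Month 4: interest €170.53; balance after payment €7,793.15.
Month 5: interest €166.90; balance after payment €7,620.06.
Month 6: interest €163.20; balance after payment €7,443.25.
Month 7: interest €159.41; balance after payment €7,262.66.

€7,262.66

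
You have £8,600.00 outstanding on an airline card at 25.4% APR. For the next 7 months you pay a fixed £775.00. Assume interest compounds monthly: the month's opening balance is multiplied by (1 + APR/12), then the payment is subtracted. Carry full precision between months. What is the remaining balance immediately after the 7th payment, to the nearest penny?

Monthly rate r = 25.4%/12 = 2.11667% = 0.0211667.
Each month: B ← B·(1+r) − £775.00.
Month 1: interest £182.03; balance after payment £8,007.03.
Month 2: interest £169.48; balance after payment £7,401.52.
Month 3: interest £156.67; balance after payment £6,783.18.
Month 4: interest £143.58; balance after payment £6,151.76.
Month 5: interest £130.21; balance after payment £5,506.97.
Month 6: interest £116.56; balance after payment £4,848.53.
Month 7: interest £102.63; balance after payment £4,176.16.

£4,176.16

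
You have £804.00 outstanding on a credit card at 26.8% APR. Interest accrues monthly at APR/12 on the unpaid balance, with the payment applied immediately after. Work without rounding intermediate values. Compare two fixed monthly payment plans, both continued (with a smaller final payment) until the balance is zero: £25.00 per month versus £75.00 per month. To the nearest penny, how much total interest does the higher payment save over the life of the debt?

£504.34

Monthly rate r = 26.8%/12 = 2.23333% = 0.0223333.
At £25.00/mo: n = ⌈−ln(1 − rB₀/P)/ln(1+r)⌉ = 58 payments (last £8.79); total interest = total paid − £804.00 = £629.79.
At £75.00/mo: 13 payments (last £29.45); total interest £125.45.
Interest saved = £629.79 − £125.45 = £504.34.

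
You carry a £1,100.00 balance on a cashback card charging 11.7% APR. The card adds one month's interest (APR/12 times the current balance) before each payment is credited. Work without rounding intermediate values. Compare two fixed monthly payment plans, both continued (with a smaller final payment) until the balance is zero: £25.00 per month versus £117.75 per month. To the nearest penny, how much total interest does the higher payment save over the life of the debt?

£284.80

Monthly rate r = 11.7%/12 = 0.975% = 0.00975.
At £25.00/mo: n = ⌈−ln(1 − rB₀/P)/ln(1+r)⌉ = 58 payments (last £18.85); total interest = total paid − £1,100.00 = £343.85.
At £117.75/mo: 10 payments (last £99.30); total interest £59.05.
Interest saved = £343.85 − £59.05 = £284.80.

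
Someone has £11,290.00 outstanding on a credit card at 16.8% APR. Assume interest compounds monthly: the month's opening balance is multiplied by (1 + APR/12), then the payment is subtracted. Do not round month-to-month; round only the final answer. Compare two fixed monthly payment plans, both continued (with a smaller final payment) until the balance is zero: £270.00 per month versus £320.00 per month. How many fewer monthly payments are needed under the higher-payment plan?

Monthly rate r = 16.8%/12 = 1.4% = 0.014.
At £270.00/mo: n = ⌈−ln(1 − rB₀/P)/ln(1+r)⌉ = 64 payments (last £89.28); total interest = total paid − £11,290.00 = £5,809.28.
At £320.00/mo: 49 payments (last £316.63); total interest £4,386.63.
Payments saved = 64 − 49 = 15.

15 fewer payments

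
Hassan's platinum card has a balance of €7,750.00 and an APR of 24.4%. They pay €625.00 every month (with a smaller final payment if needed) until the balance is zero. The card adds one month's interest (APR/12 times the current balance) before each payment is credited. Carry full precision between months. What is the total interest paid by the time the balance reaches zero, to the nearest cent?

€1,272.27

Monthly rate r = 24.4%/12 = 2.03333% = 0.0203333.
Payoff takes n = ⌈−ln(1 − rB₀/P)/ln(1+r)⌉ = ⌈14.433⌉ = 15 payments; the last is €272.27.
Total paid = 14·€625.00 + €272.27 = €9,022.27.
Total interest = total paid − principal = €9,022.27 − €7,750.00 = €1,272.27.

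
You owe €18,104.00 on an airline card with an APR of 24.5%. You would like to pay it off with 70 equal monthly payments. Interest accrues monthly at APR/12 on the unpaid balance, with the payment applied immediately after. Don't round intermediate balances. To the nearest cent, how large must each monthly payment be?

€488.26

Monthly rate r = 24.5%/12 = 2.04167% = 0.0204167.
Level-payment amortization: P = B₀·r / (1 − (1+r)^(−n)) = 18104.00·0.0204167 / (1 − 1.02042^(−70)).
Denominator 1 − (1+r)^(−70) = 0.757019198.
P = 369.623 / 0.757019198 ≈ 488.26.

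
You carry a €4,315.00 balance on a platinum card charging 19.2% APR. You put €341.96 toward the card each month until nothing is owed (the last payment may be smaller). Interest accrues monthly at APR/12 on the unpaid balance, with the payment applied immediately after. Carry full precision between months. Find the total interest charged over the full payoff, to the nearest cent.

Monthly rate r = 19.2%/12 = 1.6% = 0.016.
Payoff takes n = ⌈−ln(1 − rB₀/P)/ln(1+r)⌉ = ⌈14.207⌉ = 15 payments; the last is €71.28.
Total paid = 14·€341.96 + €71.28 = €4,858.72.
Total interest = total paid − principal = €4,858.72 − €4,315.00 = €543.72.

€543.72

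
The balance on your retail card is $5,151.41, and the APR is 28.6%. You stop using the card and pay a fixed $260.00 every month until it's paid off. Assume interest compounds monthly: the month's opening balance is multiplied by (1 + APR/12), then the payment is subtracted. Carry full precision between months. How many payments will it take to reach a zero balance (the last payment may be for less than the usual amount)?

28 months

Monthly rate r = 28.6%/12 = 2.38333% = 0.0238333.
Recurrence: B ← B·(1+r) − $260.00.
Month 1: interest $122.78; balance after payment $5,014.19.
Month 2: interest $119.50; balance after payment $4,873.69.
Closed form: n = −ln(1 − rB₀/P)/ln(1+r) = −ln(0.52779)/ln(1.02383) ≈ 27.132, so the balance reaches zero during payment 28.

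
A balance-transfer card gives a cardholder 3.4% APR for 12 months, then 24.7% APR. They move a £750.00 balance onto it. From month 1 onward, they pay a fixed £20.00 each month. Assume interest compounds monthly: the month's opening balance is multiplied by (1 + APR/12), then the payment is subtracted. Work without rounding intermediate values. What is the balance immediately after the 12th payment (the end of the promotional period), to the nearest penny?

£532.13

Promo months 1–12 at r₀ = 3.4%/12 = 0.00283333; months 13+ at r₁ = 24.7%/12 = 0.0205833.
After month 12: iterate B ← B·(1+r₀) − £20.00 for 12 months → £532.13.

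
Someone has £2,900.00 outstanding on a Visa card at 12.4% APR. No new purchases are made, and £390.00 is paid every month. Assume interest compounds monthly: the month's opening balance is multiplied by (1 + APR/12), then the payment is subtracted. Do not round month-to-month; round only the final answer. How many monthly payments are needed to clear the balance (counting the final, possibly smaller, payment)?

Monthly rate r = 12.4%/12 = 1.03333% = 0.0103333.
Recurrence: B ← B·(1+r) − £390.00.
Month 1: interest £29.97; balance after payment £2,539.97.
Month 2: interest £26.25; balance after payment £2,176.21.
Closed form: n = −ln(1 − rB₀/P)/ln(1+r) = −ln(0.92316)/ln(1.01033) ≈ 7.777, so the balance reaches zero during payment 8.

8 months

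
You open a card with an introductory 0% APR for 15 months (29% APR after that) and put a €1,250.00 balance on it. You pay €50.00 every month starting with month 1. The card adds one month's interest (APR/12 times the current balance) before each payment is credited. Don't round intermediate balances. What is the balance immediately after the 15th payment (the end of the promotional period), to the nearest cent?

Promo months 1–15 at r₀ = 0%/12 = 0; months 16+ at r₁ = 29%/12 = 0.0241667.
After month 15 (no interest yet): B = €1,250.00 − 15·€50.00 = €500.00.

€500.00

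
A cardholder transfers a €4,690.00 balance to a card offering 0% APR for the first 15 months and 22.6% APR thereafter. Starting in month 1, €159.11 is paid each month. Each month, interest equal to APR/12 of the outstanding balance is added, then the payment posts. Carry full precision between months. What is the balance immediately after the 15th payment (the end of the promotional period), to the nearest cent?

Promo months 1–15 at r₀ = 0%/12 = 0; months 16+ at r₁ = 22.6%/12 = 0.0188333.
After month 15 (no interest yet): B = €4,690.00 − 15·€159.11 = €2,303.35.

€2,303.35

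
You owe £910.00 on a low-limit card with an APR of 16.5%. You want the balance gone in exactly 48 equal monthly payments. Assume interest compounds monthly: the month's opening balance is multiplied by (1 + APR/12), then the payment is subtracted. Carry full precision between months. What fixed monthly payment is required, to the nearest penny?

£26.02

Monthly rate r = 16.5%/12 = 1.375% = 0.01375.
Level-payment amortization: P = B₀·r / (1 − (1+r)^(−n)) = 910.00·0.01375 / (1 − 1.01375^(−48)).
Denominator 1 − (1+r)^(−48) = 0.480819499.
P = 12.5125 / 0.480819499 ≈ 26.02.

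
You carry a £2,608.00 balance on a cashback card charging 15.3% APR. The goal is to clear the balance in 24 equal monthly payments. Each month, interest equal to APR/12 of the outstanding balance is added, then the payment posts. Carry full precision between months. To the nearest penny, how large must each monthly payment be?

£126.83

Monthly rate r = 15.3%/12 = 1.275% = 0.01275.
Level-payment amortization: P = B₀·r / (1 − (1+r)^(−n)) = 2608.00·0.01275 / (1 − 1.01275^(−24)).
Denominator 1 − (1+r)^(−24) = 0.262187591.
P = 33.252 / 0.262187591 ≈ 126.83.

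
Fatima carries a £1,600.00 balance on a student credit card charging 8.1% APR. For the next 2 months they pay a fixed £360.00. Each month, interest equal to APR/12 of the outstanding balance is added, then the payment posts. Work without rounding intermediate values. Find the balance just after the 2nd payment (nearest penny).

Monthly rate r = 8.1%/12 = 0.675% = 0.00675.
Each month: B ← B·(1+r) − £360.00.
Month 1: interest £10.80; balance after payment £1,250.80.
Month 2: interest £8.44; balance after payment £899.24.

£899.24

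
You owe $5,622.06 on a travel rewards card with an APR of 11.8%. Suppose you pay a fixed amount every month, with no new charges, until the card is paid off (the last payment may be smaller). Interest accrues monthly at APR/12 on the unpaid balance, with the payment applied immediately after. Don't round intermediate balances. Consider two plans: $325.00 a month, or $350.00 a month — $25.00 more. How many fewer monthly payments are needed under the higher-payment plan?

Monthly rate r = 11.8%/12 = 0.983333% = 0.00983333.
At $325.00/mo: n = ⌈−ln(1 − rB₀/P)/ln(1+r)⌉ = 20 payments (last $17.80); total interest = total paid − $5,622.06 = $570.74.
At $350.00/mo: 18 payments (last $199.63); total interest $527.57.
Payments saved = 20 − 18 = 2.

2 fewer payments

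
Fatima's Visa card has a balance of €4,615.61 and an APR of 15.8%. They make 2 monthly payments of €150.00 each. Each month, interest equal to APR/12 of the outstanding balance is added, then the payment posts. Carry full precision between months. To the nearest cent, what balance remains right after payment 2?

€4,435.98

Monthly rate r = 15.8%/12 = 1.31667% = 0.0131667.
Each month: B ← B·(1+r) − €150.00.
Month 1: interest €60.77; balance after payment €4,526.38.
Month 2: interest €59.60; balance after payment €4,435.98.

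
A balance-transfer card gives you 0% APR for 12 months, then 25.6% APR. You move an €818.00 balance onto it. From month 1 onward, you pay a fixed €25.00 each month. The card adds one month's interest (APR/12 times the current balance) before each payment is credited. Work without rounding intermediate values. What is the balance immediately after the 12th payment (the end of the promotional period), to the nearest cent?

Promo months 1–12 at r₀ = 0%/12 = 0; months 13+ at r₁ = 25.6%/12 = 0.0213333.
After month 12 (no interest yet): B = €818.00 − 12·€25.00 = €518.00.

€518.00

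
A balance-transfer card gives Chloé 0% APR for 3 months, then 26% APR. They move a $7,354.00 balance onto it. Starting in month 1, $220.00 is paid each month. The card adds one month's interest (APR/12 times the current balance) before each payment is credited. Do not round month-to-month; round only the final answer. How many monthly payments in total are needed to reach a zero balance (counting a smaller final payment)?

Promo months 1–3 at r₀ = 0%/12 = 0; months 4+ at r₁ = 26%/12 = 0.0216667.
After month 3 (no interest yet): B = $7,354.00 − 3·$220.00 = $6,694.00.
Then at r₁ with $220.00/mo: n₂ = −ln(1 − r₁·B/P)/ln(1+r₁) ≈ 50.23 → 51 more payments.

54 months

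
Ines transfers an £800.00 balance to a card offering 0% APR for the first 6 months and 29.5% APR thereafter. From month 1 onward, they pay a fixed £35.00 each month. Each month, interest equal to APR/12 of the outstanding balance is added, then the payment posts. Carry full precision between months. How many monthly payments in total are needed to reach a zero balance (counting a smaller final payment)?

29 months

Promo months 1–6 at r₀ = 0%/12 = 0; months 7+ at r₁ = 29.5%/12 = 0.0245833.
After month 6 (no interest yet): B = £800.00 − 6·£35.00 = £590.00.
Then at r₁ with £35.00/mo: n₂ = −ln(1 − r₁·B/P)/ln(1+r₁) ≈ 22.03 → 23 more payments.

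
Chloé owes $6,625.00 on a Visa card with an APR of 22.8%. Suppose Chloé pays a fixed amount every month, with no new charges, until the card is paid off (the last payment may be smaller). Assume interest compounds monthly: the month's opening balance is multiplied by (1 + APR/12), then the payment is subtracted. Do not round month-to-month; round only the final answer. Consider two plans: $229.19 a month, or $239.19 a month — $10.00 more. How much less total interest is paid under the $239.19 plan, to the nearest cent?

$208.05

Monthly rate r = 22.8%/12 = 1.9% = 0.019.
At $229.19/mo: n = ⌈−ln(1 − rB₀/P)/ln(1+r)⌉ = 43 payments (last $76.65); total interest = total paid − $6,625.00 = $3,077.63.
At $239.19/mo: 40 payments (last $166.17); total interest $2,869.58.
Interest saved = $3,077.63 − $2,869.58 = $208.05.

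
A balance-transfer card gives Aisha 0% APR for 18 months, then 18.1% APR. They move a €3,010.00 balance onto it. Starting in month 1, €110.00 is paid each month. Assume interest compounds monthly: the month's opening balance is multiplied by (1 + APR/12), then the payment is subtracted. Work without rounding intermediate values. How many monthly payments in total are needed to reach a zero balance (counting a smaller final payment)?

Promo months 1–18 at r₀ = 0%/12 = 0; months 19+ at r₁ = 18.1%/12 = 0.0150833.
After month 18 (no interest yet): B = €3,010.00 − 18·€110.00 = €1,030.00.
Then at r₁ with €110.00/mo: n₂ = −ln(1 − r₁·B/P)/ln(1+r₁) ≈ 10.17 → 11 more payments.

29 payments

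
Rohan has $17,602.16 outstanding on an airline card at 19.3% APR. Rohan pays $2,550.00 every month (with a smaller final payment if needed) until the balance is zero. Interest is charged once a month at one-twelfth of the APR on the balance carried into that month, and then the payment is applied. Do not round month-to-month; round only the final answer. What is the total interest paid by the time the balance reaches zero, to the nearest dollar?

Monthly rate r = 19.3%/12 = 1.60833% = 0.0160833.
Payoff takes n = ⌈−ln(1 − rB₀/P)/ln(1+r)⌉ = ⌈7.376⌉ = 8 payments; the last is $962.60.
Total paid = 7·$2,550.00 + $962.60 = $18,812.60.
Total interest = total paid − principal = $18,812.60 − $17,602.16 = $1,210.44.

$1,210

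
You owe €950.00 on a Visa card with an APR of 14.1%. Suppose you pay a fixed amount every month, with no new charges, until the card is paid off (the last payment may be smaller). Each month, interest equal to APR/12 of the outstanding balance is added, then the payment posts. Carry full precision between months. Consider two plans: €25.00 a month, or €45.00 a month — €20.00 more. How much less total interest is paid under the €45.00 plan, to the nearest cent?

€167.60

Monthly rate r = 14.1%/12 = 1.175% = 0.01175.
At €25.00/mo: n = ⌈−ln(1 − rB₀/P)/ln(1+r)⌉ = 51 payments (last €15.91); total interest = total paid − €950.00 = €315.91.
At €45.00/mo: 25 payments (last €18.31); total interest €148.31.
Interest saved = €315.91 − €148.31 = €167.60.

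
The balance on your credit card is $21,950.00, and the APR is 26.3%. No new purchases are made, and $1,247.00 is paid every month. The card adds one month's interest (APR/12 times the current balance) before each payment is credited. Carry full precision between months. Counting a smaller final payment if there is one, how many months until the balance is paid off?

Monthly rate r = 26.3%/12 = 2.19167% = 0.0219167.
Recurrence: B ← B·(1+r) − $1,247.00.
Month 1: interest $481.07; balance after payment $21,184.07.
Month 2: interest $464.28; balance after payment $20,401.36.
Closed form: n = −ln(1 − rB₀/P)/ln(1+r) = −ln(0.61422)/ln(1.02192) ≈ 22.482, so the balance reaches zero during payment 23.

23 months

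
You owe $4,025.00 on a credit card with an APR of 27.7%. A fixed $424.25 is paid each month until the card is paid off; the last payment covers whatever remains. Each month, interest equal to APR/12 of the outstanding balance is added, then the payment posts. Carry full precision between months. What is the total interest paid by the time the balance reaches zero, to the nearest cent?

$570.83

Monthly rate r = 27.7%/12 = 2.30833% = 0.0230833.
Payoff takes n = ⌈−ln(1 − rB₀/P)/ln(1+r)⌉ = ⌈10.831⌉ = 11 payments; the last is $353.33.
Total paid = 10·$424.25 + $353.33 = $4,595.83.
Total interest = total paid − principal = $4,595.83 − $4,025.00 = $570.83.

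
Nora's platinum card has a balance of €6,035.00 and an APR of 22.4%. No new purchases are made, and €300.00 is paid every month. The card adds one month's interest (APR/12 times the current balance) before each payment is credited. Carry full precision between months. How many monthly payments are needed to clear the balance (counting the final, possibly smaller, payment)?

Monthly rate r = 22.4%/12 = 1.86667% = 0.0186667.
Recurrence: B ← B·(1+r) − €300.00.
Month 1: interest €112.65; balance after payment €5,847.65.
Month 2: interest €109.16; balance after payment €5,656.81.
Closed form: n = −ln(1 − rB₀/P)/ln(1+r) = −ln(0.62449)/ln(1.01867) ≈ 25.457, so the balance reaches zero during payment 26.

26 months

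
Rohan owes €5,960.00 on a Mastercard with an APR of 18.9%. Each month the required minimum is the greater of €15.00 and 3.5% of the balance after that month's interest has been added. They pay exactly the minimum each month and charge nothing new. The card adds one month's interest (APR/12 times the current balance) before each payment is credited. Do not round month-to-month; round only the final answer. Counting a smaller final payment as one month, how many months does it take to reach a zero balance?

Monthly rate r = 18.9%/12 = 1.575% = 0.01575.
While 3.5% of the post-interest balance exceeds €15.00, each month B ← (B·(1+r))·(1 − 0.035), i.e. B shrinks by the factor (1+r)·0.965 = 0.9802.
This holds for months 1–133. Entering month 134 the balance is €416.90; 3.5% of the post-interest balance is now below €15.00, so the flat €15.00 minimum applies from here.
From month 134 a fixed €15.00 at rate r clears €416.90 in 37 more payments. Total: 133 + 37 = 170 months.

170 months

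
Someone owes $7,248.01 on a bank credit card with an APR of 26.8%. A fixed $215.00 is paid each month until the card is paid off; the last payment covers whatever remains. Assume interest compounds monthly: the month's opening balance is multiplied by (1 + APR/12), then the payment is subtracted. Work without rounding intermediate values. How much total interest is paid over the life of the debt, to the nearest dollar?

Monthly rate r = 26.8%/12 = 2.23333% = 0.0223333.
Payoff takes n = ⌈−ln(1 − rB₀/P)/ln(1+r)⌉ = ⌈63.291⌉ = 64 payments; the last is $62.98.
Total paid = 63·$215.00 + $62.98 = $13,607.98.
Total interest = total paid − principal = $13,607.98 − $7,248.01 = $6,359.97.

$6,360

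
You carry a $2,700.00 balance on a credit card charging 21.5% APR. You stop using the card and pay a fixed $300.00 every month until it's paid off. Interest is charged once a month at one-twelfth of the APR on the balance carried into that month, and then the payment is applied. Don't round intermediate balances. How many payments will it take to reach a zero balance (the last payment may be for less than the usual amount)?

Monthly rate r = 21.5%/12 = 1.79167% = 0.0179167.
Recurrence: B ← B·(1+r) − $300.00.
Month 1: interest $48.38; balance after payment $2,448.38.
Month 2: interest $43.87; balance after payment $2,192.24.
Closed form: n = −ln(1 − rB₀/P)/ln(1+r) = −ln(0.83875)/ln(1.01792) ≈ 9.902, so the balance reaches zero during payment 10.

10 months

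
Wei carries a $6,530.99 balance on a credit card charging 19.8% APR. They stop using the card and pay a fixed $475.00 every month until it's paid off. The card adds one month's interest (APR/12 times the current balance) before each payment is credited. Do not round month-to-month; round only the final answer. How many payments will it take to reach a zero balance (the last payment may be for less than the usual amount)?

Monthly rate r = 19.8%/12 = 1.65% = 0.0165.
Recurrence: B ← B·(1+r) − $475.00.
Month 1: interest $107.76; balance after payment $6,163.75.
Month 2: interest $101.70; balance after payment $5,790.45.
Closed form: n = −ln(1 − rB₀/P)/ln(1+r) = −ln(0.77313)/ln(1.0165) ≈ 15.722, so the balance reaches zero during payment 16.

16 months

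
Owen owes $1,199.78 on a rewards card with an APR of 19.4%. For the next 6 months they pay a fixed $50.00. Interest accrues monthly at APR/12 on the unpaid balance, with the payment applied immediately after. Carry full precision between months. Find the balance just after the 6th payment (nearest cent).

$1,008.58

Monthly rate r = 19.4%/12 = 1.61667% = 0.0161667.
Each month: B ← B·(1+r) − $50.00.
Month 1: interest $19.40; balance after payment $1,169.18.
Month 2: interest $18.90; balance after payment $1,138.08.
Month 3: interest $18.40; balance after payment $1,106.48.
Month 4: interest $17.89; balance after payment $1,074.37.
Month 5: interest $17.37; balance after payment $1,041.73.
Month 6: interest $16.84; balance after payment $1,008.58.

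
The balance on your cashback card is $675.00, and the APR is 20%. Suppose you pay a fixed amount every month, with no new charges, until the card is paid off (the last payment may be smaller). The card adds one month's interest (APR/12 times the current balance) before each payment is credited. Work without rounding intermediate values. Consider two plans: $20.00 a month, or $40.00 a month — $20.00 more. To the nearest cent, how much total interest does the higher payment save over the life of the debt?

Monthly rate r = 20%/12 = 1.66667% = 0.0166667.
At $20.00/mo: n = ⌈−ln(1 − rB₀/P)/ln(1+r)⌉ = 51 payments (last $0.26); total interest = total paid − $675.00 = $325.26.
At $40.00/mo: 20 payments (last $39.17); total interest $124.17.
Interest saved = $325.26 − $124.17 = $201.09.

$201.09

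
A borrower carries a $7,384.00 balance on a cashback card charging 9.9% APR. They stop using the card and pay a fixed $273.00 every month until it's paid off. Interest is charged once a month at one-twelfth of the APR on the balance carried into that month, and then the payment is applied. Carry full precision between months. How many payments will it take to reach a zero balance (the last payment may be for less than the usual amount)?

Monthly rate r = 9.9%/12 = 0.825% = 0.00825.
Recurrence: B ← B·(1+r) − $273.00.
Month 1: interest $60.92; balance after payment $7,171.92.
Month 2: interest $59.17; balance after payment $6,958.09.
Closed form: n = −ln(1 − rB₀/P)/ln(1+r) = −ln(0.77686)/ln(1.00825) ≈ 30.732, so the balance reaches zero during payment 31.

31 payments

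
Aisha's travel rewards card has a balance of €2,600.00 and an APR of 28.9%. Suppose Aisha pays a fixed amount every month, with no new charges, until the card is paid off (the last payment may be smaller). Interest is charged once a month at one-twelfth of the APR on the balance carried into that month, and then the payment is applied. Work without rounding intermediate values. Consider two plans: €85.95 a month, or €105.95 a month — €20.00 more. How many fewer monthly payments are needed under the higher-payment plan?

17 fewer payments

Monthly rate r = 28.9%/12 = 2.40833% = 0.0240833.
At €85.95/mo: n = ⌈−ln(1 − rB₀/P)/ln(1+r)⌉ = 55 payments (last €68.05); total interest = total paid − €2,600.00 = €2,109.35.
At €105.95/mo: 38 payments (last €60.51); total interest €1,380.66.
Payments saved = 55 − 38 = 17.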